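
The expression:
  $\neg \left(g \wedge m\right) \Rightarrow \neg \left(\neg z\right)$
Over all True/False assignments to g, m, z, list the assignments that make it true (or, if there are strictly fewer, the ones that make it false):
is false only for:
  g=False, m=False, z=False;
  g=False, m=True, z=False;
  g=True, m=False, z=False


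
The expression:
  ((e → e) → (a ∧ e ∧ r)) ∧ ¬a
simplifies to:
False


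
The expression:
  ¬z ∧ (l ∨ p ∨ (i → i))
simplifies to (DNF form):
¬z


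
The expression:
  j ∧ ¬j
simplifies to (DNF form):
False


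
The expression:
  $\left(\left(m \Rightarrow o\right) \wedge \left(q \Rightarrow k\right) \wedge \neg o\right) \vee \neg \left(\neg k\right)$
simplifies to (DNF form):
$k \vee \left(\neg m \wedge \neg o \wedge \neg q\right)$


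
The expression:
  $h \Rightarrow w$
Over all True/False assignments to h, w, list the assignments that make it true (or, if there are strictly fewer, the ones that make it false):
is false only for:
  h=True, w=False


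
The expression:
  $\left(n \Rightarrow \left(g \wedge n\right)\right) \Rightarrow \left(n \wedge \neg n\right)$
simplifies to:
$n \wedge \neg g$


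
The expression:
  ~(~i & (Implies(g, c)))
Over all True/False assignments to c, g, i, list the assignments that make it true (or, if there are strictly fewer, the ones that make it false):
is false only for:
  c=False, g=False, i=False;
  c=True, g=False, i=False;
  c=True, g=True, i=False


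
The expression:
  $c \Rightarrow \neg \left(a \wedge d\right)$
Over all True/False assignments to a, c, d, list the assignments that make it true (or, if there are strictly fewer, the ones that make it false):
is false only for:
  a=True, c=True, d=True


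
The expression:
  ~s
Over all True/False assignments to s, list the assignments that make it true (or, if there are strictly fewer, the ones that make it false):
is true only for:
  s=False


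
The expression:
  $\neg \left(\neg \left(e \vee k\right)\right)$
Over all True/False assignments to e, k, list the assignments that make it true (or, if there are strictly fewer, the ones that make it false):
is false only for:
  e=False, k=False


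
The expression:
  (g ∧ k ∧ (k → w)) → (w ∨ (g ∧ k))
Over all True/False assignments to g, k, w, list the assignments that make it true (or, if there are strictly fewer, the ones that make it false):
is always true.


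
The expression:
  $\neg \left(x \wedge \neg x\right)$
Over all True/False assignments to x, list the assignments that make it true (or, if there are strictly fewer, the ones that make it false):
is always true.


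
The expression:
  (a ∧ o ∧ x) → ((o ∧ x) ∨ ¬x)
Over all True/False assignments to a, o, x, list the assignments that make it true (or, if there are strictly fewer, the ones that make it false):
is always true.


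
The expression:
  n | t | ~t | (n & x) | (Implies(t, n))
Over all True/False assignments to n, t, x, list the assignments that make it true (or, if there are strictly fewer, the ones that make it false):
is always true.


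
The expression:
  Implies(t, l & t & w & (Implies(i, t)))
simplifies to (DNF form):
~t | (l & w)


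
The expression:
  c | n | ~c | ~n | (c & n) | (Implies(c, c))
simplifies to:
True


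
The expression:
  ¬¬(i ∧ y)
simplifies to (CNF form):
i ∧ y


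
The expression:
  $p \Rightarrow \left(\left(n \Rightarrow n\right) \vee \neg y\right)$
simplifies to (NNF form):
$\text{True}$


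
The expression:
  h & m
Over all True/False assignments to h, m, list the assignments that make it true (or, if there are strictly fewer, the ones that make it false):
is true only for:
  h=True, m=True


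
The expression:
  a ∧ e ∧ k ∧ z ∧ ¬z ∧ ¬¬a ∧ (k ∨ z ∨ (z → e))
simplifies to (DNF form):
False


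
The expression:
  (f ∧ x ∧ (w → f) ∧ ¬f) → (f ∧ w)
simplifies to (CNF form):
True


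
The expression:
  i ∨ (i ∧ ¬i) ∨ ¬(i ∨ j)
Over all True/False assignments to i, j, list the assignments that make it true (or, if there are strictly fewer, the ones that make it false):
is false only for:
  i=False, j=True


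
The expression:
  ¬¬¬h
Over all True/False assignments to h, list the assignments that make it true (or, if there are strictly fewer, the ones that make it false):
is true only for:
  h=False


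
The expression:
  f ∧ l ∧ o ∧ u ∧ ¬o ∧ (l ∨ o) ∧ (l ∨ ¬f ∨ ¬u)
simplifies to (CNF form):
False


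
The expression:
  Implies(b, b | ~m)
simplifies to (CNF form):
True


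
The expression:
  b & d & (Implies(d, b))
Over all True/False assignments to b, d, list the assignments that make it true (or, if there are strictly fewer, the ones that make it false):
is true only for:
  b=True, d=True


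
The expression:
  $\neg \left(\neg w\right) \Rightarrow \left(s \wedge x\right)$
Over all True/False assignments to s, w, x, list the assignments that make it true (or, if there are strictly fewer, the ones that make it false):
is false only for:
  s=False, w=True, x=False;
  s=False, w=True, x=True;
  s=True, w=True, x=False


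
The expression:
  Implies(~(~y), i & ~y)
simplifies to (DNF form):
~y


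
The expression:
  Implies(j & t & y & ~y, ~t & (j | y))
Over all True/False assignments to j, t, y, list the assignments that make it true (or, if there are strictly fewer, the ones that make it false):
is always true.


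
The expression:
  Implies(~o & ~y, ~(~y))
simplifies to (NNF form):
o | y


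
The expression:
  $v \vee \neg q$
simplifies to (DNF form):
$v \vee \neg q$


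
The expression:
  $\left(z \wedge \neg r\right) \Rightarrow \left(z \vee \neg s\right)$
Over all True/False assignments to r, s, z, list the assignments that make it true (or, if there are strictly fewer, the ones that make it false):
is always true.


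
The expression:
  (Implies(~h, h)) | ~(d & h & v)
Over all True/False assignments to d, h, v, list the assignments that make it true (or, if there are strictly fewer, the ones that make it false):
is always true.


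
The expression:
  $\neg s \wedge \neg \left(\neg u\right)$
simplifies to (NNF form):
$u \wedge \neg s$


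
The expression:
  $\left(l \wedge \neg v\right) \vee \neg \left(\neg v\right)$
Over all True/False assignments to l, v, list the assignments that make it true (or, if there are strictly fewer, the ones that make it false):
is false only for:
  l=False, v=False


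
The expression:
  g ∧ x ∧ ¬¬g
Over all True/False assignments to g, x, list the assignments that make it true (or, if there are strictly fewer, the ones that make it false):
is true only for:
  g=True, x=True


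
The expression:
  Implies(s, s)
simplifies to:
True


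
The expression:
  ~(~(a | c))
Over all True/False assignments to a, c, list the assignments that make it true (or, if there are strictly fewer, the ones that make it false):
is false only for:
  a=False, c=False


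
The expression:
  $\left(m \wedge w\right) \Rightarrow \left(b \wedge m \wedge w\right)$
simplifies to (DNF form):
$b \vee \neg m \vee \neg w$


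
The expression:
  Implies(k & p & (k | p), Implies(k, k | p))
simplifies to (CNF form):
True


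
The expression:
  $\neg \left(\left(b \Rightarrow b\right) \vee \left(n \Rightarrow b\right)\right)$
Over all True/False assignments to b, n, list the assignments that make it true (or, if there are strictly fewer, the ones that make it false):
is never true.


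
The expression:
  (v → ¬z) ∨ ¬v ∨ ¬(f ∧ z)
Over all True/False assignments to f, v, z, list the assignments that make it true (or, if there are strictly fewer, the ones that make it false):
is false only for:
  f=True, v=True, z=True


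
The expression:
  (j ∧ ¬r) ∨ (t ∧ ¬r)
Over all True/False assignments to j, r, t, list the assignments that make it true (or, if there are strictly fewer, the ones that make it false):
is true only for:
  j=False, r=False, t=True;
  j=True, r=False, t=False;
  j=True, r=False, t=True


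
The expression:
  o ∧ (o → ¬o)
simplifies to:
False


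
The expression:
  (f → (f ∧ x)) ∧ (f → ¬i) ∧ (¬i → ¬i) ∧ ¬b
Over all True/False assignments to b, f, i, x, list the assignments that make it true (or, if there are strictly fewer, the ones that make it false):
is true only for:
  b=False, f=False, i=False, x=False;
  b=False, f=False, i=False, x=True;
  b=False, f=False, i=True, x=False;
  b=False, f=False, i=True, x=True;
  b=False, f=True, i=False, x=True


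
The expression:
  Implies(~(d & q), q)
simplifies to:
q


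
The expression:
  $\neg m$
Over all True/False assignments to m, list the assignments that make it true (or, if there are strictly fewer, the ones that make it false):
is true only for:
  m=False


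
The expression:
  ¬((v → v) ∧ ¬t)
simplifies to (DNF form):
t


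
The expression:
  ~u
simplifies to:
~u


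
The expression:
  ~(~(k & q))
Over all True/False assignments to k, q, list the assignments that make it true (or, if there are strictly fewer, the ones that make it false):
is true only for:
  k=True, q=True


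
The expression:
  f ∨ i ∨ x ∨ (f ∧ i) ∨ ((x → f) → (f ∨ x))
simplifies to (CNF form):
f ∨ i ∨ x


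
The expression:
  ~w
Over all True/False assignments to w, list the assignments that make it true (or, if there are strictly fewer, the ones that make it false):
is true only for:
  w=False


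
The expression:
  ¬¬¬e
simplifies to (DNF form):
¬e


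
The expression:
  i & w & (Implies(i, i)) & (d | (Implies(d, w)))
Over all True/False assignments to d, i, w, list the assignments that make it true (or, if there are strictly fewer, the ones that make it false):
is true only for:
  d=False, i=True, w=True;
  d=True, i=True, w=True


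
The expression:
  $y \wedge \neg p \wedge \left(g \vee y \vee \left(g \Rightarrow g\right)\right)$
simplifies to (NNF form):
$y \wedge \neg p$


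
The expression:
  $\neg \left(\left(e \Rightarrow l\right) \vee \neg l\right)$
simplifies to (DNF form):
$\text{False}$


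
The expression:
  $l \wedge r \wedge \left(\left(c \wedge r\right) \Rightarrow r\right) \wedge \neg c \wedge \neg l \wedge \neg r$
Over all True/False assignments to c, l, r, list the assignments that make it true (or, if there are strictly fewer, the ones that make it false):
is never true.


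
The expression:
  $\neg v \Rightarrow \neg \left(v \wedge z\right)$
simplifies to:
$\text{True}$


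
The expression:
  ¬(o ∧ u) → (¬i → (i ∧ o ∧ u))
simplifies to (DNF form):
i ∨ (o ∧ u)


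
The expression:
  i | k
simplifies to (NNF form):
i | k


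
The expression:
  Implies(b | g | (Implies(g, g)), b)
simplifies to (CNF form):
b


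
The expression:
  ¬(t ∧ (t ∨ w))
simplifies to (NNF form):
¬t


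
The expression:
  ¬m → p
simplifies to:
m ∨ p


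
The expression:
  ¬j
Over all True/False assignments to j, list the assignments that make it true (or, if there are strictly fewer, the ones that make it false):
is true only for:
  j=False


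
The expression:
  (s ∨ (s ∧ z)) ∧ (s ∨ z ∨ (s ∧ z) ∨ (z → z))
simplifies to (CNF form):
s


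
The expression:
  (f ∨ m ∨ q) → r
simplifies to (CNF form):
(r ∨ ¬f) ∧ (r ∨ ¬m) ∧ (r ∨ ¬q)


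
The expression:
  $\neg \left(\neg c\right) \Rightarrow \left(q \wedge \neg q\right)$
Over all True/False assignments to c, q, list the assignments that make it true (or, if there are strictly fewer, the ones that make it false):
is true only for:
  c=False, q=False;
  c=False, q=True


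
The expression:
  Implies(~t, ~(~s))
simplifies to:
s | t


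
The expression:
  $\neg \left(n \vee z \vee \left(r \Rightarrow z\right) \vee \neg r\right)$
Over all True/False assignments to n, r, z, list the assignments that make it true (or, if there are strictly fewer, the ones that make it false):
is true only for:
  n=False, r=True, z=False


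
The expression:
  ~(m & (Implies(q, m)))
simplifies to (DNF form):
~m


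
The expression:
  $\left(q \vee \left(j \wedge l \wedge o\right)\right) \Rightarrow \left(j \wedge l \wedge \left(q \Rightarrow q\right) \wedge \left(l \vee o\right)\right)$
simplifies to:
$\left(j \wedge l\right) \vee \neg q$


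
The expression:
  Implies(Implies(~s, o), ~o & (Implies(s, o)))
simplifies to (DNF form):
~o & ~s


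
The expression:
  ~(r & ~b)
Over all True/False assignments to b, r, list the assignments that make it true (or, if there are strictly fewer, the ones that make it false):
is false only for:
  b=False, r=True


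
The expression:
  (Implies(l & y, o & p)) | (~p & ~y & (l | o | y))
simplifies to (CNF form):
(o | ~l | ~y) & (p | ~l | ~y)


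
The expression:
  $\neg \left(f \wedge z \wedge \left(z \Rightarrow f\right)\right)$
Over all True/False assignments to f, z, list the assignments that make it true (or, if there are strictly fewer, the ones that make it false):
is false only for:
  f=True, z=True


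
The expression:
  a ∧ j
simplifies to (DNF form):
a ∧ j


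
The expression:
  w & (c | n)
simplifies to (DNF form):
(c & w) | (n & w)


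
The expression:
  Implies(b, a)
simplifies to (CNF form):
a | ~b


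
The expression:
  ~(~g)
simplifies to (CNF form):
g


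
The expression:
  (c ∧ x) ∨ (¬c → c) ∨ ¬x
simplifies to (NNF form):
c ∨ ¬x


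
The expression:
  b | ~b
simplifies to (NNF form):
True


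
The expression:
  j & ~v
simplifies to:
j & ~v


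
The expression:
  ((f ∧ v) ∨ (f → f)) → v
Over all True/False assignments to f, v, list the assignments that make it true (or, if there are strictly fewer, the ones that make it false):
is true only for:
  f=False, v=True;
  f=True, v=True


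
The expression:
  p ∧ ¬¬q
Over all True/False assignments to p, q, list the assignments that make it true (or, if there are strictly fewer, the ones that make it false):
is true only for:
  p=True, q=True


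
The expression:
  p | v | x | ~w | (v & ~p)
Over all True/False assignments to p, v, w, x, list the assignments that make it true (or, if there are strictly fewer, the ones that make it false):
is false only for:
  p=False, v=False, w=True, x=False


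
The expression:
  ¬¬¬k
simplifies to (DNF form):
¬k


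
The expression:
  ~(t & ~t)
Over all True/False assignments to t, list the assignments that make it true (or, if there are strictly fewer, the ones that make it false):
is always true.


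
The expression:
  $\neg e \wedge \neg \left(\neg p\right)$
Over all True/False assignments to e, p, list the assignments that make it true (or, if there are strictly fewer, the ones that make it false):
is true only for:
  e=False, p=True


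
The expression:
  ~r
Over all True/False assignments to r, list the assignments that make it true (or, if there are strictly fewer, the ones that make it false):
is true only for:
  r=False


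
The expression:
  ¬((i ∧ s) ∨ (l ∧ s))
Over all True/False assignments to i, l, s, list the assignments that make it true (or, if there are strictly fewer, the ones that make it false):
is false only for:
  i=False, l=True, s=True;
  i=True, l=False, s=True;
  i=True, l=True, s=True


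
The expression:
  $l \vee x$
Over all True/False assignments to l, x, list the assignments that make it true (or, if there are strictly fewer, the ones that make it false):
is false only for:
  l=False, x=False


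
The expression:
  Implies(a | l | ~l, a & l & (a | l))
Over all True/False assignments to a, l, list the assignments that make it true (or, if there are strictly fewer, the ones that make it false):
is true only for:
  a=True, l=True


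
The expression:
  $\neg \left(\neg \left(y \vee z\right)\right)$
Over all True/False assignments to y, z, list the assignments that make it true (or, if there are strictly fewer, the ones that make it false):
is false only for:
  y=False, z=False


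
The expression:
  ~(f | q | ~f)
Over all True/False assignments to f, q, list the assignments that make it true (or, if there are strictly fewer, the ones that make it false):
is never true.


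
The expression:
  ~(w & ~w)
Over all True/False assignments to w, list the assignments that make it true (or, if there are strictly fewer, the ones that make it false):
is always true.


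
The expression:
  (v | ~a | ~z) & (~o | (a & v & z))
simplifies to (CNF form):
(a | ~o) & (z | ~o) & (v | ~a | ~z)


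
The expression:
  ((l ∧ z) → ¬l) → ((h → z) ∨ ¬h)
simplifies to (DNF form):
z ∨ ¬h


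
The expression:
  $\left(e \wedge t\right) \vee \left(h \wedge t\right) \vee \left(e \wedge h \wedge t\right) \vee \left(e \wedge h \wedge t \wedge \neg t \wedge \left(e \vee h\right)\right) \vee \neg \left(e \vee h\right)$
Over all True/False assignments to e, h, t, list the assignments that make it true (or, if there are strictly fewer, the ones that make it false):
is false only for:
  e=False, h=True, t=False;
  e=True, h=False, t=False;
  e=True, h=True, t=False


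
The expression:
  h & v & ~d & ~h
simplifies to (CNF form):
False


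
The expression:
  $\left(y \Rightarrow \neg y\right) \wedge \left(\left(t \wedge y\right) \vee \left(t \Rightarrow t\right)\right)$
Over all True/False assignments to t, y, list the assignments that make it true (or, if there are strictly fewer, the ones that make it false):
is true only for:
  t=False, y=False;
  t=True, y=False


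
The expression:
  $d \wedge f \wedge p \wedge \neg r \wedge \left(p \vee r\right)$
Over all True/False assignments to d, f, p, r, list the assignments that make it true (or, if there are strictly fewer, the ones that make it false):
is true only for:
  d=True, f=True, p=True, r=False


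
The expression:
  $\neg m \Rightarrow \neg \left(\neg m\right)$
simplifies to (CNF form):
$m$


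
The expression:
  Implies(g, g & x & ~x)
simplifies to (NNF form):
~g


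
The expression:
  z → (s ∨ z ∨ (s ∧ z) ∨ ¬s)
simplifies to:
True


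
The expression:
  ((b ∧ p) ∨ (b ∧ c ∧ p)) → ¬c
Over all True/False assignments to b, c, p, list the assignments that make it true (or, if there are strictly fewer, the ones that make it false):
is false only for:
  b=True, c=True, p=True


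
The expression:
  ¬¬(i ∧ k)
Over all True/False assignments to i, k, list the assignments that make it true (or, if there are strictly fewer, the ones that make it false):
is true only for:
  i=True, k=True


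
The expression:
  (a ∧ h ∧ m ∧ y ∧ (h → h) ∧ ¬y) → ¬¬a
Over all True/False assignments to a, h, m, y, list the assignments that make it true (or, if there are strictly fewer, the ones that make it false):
is always true.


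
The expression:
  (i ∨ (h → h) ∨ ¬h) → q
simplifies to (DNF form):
q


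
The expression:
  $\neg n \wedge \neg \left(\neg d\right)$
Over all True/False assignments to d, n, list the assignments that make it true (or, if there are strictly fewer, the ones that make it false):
is true only for:
  d=True, n=False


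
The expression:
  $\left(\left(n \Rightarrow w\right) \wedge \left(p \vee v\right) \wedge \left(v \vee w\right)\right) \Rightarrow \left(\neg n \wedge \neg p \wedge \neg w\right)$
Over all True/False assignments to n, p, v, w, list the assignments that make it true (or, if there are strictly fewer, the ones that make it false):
is false only for:
  n=False, p=False, v=True, w=True;
  n=False, p=True, v=False, w=True;
  n=False, p=True, v=True, w=False;
  n=False, p=True, v=True, w=True;
  n=True, p=False, v=True, w=True;
  n=True, p=True, v=False, w=True;
  n=True, p=True, v=True, w=True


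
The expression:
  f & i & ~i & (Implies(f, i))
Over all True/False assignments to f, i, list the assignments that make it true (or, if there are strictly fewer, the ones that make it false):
is never true.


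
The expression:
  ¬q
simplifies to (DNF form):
¬q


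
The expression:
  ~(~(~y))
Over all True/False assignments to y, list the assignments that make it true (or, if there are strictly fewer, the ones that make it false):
is true only for:
  y=False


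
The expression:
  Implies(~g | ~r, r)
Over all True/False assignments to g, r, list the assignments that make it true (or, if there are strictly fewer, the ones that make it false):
is true only for:
  g=False, r=True;
  g=True, r=True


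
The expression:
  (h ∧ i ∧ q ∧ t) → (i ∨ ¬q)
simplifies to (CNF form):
True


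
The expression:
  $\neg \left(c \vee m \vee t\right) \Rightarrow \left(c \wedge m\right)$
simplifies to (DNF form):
$c \vee m \vee t$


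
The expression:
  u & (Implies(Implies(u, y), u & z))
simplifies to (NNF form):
u & (z | ~y)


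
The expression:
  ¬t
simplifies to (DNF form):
¬t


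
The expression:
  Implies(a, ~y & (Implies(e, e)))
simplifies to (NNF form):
~a | ~y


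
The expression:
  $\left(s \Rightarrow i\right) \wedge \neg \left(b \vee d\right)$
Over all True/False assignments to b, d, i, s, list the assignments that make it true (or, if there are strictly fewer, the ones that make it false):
is true only for:
  b=False, d=False, i=False, s=False;
  b=False, d=False, i=True, s=False;
  b=False, d=False, i=True, s=True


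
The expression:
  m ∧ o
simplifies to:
m ∧ o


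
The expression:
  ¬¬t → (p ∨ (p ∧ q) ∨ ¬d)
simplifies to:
p ∨ ¬d ∨ ¬t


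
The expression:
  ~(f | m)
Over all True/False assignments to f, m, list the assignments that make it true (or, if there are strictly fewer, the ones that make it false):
is true only for:
  f=False, m=False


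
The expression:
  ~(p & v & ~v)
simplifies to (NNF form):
True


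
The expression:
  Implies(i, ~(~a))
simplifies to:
a | ~i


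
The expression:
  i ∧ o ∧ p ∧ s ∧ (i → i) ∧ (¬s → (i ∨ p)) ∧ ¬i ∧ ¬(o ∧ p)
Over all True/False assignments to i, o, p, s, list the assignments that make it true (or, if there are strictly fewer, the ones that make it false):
is never true.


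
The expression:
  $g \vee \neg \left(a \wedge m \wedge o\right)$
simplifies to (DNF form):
$g \vee \neg a \vee \neg m \vee \neg o$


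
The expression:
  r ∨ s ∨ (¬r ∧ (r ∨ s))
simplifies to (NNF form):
r ∨ s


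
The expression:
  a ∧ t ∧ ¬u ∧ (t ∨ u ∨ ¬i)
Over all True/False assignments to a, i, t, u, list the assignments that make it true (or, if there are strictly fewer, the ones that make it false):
is true only for:
  a=True, i=False, t=True, u=False;
  a=True, i=True, t=True, u=False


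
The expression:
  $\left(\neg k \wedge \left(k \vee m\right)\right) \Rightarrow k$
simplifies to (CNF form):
$k \vee \neg m$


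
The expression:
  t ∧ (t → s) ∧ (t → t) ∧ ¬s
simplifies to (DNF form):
False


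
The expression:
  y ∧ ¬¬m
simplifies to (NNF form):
m ∧ y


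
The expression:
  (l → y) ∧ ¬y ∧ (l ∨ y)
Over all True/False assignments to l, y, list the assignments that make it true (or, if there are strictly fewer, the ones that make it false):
is never true.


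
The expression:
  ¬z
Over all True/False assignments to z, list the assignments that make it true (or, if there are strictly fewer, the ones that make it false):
is true only for:
  z=False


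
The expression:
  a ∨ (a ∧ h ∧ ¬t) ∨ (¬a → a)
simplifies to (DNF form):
a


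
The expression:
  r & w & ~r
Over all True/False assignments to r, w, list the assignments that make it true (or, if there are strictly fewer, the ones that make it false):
is never true.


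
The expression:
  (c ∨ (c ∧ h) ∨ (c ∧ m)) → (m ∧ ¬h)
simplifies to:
(m ∧ ¬h) ∨ ¬c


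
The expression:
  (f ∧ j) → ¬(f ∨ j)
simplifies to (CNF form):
¬f ∨ ¬j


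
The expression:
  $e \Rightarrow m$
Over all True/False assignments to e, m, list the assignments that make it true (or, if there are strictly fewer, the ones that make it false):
is false only for:
  e=True, m=False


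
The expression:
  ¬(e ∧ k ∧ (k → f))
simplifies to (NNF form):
¬e ∨ ¬f ∨ ¬k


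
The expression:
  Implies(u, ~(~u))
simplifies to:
True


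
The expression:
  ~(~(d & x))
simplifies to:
d & x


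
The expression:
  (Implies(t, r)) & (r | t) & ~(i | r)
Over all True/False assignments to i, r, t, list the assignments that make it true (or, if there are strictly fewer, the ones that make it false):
is never true.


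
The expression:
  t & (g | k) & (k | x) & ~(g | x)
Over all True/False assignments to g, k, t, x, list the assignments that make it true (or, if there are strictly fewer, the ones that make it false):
is true only for:
  g=False, k=True, t=True, x=False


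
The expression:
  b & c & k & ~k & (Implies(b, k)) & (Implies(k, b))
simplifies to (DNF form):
False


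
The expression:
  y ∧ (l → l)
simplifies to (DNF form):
y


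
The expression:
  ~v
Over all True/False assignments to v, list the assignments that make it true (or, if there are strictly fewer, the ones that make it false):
is true only for:
  v=False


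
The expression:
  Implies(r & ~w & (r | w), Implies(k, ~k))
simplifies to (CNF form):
w | ~k | ~r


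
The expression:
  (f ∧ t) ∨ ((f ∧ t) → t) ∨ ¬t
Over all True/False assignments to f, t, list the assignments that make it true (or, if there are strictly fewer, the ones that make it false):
is always true.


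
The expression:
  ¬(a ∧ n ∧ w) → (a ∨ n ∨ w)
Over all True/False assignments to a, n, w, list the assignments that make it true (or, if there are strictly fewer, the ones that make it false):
is false only for:
  a=False, n=False, w=False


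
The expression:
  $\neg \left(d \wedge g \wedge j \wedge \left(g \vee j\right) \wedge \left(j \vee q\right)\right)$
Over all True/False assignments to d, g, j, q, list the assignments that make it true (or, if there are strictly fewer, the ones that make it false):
is false only for:
  d=True, g=True, j=True, q=False;
  d=True, g=True, j=True, q=True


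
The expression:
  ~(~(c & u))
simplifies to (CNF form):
c & u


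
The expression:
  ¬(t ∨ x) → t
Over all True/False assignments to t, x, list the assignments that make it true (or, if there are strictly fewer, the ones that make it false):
is false only for:
  t=False, x=False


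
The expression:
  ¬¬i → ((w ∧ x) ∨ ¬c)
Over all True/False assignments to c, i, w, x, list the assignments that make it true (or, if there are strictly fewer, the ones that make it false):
is false only for:
  c=True, i=True, w=False, x=False;
  c=True, i=True, w=False, x=True;
  c=True, i=True, w=True, x=False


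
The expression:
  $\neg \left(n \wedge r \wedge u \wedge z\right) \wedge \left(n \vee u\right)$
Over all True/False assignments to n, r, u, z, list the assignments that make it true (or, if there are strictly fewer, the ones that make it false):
is false only for:
  n=False, r=False, u=False, z=False;
  n=False, r=False, u=False, z=True;
  n=False, r=True, u=False, z=False;
  n=False, r=True, u=False, z=True;
  n=True, r=True, u=True, z=True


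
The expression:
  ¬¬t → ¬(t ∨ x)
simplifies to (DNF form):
¬t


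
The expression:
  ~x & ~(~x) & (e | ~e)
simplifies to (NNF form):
False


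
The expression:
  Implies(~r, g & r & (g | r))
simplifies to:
r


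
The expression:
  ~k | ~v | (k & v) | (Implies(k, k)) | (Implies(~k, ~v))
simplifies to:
True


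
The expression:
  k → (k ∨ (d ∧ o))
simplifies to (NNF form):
True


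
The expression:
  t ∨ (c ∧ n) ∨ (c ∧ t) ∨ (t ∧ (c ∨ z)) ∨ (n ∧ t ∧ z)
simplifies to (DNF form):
t ∨ (c ∧ n)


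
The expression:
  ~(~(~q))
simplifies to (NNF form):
~q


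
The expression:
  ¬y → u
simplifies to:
u ∨ y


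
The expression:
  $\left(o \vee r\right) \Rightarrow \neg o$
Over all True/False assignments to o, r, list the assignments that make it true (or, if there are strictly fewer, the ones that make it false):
is true only for:
  o=False, r=False;
  o=False, r=True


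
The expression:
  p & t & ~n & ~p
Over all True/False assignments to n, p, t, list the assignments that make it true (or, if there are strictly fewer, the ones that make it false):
is never true.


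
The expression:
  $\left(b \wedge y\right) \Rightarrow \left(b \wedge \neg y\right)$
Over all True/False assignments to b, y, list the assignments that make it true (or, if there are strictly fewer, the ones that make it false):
is false only for:
  b=True, y=True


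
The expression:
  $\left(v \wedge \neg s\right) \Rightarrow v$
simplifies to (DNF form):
$\text{True}$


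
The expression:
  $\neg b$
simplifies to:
$\neg b$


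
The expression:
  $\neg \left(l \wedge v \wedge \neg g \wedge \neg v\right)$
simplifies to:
$\text{True}$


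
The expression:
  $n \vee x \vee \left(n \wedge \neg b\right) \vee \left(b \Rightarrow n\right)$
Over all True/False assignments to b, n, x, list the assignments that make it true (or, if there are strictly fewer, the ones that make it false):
is false only for:
  b=True, n=False, x=False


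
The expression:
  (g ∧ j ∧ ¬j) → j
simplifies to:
True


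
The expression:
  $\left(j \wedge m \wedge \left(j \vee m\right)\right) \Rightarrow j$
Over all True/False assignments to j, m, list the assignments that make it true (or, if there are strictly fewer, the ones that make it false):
is always true.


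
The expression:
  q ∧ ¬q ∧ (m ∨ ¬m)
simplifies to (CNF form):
False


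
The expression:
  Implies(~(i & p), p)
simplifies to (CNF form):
p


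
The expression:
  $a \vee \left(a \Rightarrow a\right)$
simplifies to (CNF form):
$\text{True}$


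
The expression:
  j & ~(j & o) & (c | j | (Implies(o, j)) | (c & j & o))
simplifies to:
j & ~o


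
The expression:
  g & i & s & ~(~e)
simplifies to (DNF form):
e & g & i & s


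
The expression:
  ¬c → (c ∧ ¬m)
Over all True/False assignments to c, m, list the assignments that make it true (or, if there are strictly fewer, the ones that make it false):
is true only for:
  c=True, m=False;
  c=True, m=True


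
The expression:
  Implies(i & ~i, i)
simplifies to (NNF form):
True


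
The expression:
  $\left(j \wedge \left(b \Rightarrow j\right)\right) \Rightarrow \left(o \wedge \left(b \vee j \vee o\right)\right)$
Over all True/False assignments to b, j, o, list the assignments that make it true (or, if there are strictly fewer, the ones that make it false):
is false only for:
  b=False, j=True, o=False;
  b=True, j=True, o=False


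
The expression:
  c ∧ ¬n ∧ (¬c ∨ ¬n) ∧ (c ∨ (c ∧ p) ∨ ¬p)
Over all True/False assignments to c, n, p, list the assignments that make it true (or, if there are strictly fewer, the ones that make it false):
is true only for:
  c=True, n=False, p=False;
  c=True, n=False, p=True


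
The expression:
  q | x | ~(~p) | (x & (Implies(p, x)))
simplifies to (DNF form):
p | q | x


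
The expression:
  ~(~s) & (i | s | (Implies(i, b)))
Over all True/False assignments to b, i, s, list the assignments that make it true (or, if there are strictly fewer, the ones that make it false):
is true only for:
  b=False, i=False, s=True;
  b=False, i=True, s=True;
  b=True, i=False, s=True;
  b=True, i=True, s=True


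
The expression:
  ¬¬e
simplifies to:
e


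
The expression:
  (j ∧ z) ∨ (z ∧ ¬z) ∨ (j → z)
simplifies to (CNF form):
z ∨ ¬j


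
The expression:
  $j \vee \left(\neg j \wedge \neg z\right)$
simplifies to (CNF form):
$j \vee \neg z$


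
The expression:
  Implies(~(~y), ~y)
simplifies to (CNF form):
~y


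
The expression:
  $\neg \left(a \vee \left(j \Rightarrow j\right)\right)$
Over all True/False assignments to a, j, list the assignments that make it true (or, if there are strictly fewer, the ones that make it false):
is never true.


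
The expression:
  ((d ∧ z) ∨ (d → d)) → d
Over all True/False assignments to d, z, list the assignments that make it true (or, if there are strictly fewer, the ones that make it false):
is true only for:
  d=True, z=False;
  d=True, z=True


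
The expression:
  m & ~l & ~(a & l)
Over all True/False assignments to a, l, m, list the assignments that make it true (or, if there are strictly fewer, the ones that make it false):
is true only for:
  a=False, l=False, m=True;
  a=True, l=False, m=True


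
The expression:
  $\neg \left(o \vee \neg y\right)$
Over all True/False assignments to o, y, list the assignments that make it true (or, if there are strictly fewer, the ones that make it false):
is true only for:
  o=False, y=True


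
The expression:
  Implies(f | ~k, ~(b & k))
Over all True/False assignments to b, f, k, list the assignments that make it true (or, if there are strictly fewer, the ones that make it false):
is false only for:
  b=True, f=True, k=True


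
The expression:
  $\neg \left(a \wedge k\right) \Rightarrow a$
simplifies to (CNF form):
$a$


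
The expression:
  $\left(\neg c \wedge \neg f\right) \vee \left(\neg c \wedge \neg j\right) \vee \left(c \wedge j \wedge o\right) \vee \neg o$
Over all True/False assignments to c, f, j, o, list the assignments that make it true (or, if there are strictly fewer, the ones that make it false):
is false only for:
  c=False, f=True, j=True, o=True;
  c=True, f=False, j=False, o=True;
  c=True, f=True, j=False, o=True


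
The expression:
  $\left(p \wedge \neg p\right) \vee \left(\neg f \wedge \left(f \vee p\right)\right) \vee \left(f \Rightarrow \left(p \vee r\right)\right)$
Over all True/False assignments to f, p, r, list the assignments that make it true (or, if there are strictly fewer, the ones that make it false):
is false only for:
  f=True, p=False, r=False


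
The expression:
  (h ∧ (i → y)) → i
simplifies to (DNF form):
i ∨ ¬h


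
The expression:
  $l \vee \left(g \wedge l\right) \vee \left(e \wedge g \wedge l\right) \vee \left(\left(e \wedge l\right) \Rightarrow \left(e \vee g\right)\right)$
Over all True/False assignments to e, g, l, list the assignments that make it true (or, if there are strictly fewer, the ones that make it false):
is always true.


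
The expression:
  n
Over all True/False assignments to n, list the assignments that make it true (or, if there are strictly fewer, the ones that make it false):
is true only for:
  n=True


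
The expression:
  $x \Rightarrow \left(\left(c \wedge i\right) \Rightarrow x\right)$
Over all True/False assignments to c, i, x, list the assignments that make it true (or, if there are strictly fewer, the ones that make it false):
is always true.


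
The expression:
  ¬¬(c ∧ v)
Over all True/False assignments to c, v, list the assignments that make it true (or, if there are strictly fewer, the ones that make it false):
is true only for:
  c=True, v=True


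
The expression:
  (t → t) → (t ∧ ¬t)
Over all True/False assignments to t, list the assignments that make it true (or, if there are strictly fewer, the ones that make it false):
is never true.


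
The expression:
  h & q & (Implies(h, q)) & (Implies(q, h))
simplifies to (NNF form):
h & q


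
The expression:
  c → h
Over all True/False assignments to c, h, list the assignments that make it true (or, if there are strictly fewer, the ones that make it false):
is false only for:
  c=True, h=False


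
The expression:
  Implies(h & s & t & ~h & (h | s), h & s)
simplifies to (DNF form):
True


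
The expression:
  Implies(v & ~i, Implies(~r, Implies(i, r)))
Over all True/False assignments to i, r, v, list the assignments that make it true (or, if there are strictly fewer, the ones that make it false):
is always true.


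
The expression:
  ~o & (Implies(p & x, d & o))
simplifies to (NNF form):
~o & (~p | ~x)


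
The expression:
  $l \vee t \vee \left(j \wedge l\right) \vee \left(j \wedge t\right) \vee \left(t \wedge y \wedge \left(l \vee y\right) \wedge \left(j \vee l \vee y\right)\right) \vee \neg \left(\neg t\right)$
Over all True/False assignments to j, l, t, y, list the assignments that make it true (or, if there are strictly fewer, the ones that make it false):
is false only for:
  j=False, l=False, t=False, y=False;
  j=False, l=False, t=False, y=True;
  j=True, l=False, t=False, y=False;
  j=True, l=False, t=False, y=True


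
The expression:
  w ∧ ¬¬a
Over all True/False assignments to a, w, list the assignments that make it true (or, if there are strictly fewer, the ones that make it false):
is true only for:
  a=True, w=True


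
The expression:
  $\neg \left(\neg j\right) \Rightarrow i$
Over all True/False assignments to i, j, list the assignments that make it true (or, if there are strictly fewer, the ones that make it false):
is false only for:
  i=False, j=True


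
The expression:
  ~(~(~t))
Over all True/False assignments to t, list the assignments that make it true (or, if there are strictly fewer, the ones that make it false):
is true only for:
  t=False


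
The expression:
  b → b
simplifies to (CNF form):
True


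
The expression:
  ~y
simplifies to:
~y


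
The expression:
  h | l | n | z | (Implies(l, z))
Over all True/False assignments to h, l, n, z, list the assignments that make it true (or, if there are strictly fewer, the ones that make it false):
is always true.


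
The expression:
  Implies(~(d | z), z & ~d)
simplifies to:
d | z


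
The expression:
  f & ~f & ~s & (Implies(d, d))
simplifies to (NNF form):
False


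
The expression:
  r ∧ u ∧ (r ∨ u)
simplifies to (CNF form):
r ∧ u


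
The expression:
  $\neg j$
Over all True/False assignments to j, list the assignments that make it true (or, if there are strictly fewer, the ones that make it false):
is true only for:
  j=False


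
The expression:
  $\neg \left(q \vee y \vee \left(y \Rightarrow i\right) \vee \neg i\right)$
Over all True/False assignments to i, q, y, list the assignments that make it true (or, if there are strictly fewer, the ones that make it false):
is never true.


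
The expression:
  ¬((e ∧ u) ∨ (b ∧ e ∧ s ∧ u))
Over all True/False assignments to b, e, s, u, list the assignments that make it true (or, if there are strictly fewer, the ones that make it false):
is false only for:
  b=False, e=True, s=False, u=True;
  b=False, e=True, s=True, u=True;
  b=True, e=True, s=False, u=True;
  b=True, e=True, s=True, u=True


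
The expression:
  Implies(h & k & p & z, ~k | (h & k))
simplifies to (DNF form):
True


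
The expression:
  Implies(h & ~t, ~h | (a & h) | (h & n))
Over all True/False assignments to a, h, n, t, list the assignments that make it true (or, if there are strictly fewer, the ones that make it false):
is false only for:
  a=False, h=True, n=False, t=False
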